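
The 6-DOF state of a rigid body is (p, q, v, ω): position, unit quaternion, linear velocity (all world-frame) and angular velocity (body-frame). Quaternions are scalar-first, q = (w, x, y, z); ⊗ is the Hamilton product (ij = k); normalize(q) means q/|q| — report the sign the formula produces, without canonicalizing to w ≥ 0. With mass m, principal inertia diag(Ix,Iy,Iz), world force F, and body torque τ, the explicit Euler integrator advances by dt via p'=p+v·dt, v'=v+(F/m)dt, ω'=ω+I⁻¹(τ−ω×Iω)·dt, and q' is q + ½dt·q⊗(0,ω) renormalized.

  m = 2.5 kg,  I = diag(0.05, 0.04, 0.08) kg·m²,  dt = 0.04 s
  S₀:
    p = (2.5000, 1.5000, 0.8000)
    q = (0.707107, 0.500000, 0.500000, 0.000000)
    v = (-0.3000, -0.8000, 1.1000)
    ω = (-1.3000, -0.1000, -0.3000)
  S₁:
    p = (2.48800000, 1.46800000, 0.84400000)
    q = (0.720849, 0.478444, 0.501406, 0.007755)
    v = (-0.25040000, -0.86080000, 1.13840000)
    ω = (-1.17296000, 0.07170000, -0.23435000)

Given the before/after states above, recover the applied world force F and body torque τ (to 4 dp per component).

F = (3.1000, -3.8000, 2.4000)
τ = (0.1600, 0.1600, 0.1300)

v₁ − v₀ = (0.04960000, -0.06080000, 0.03840000)
F = m·Δv/dt = (3.1000, -3.8000, 2.4000)
Δω = ω₁−ω₀ = (0.12704000, 0.17170000, 0.06565000)
applied torque τ = (0.1600, 0.1600, 0.1300)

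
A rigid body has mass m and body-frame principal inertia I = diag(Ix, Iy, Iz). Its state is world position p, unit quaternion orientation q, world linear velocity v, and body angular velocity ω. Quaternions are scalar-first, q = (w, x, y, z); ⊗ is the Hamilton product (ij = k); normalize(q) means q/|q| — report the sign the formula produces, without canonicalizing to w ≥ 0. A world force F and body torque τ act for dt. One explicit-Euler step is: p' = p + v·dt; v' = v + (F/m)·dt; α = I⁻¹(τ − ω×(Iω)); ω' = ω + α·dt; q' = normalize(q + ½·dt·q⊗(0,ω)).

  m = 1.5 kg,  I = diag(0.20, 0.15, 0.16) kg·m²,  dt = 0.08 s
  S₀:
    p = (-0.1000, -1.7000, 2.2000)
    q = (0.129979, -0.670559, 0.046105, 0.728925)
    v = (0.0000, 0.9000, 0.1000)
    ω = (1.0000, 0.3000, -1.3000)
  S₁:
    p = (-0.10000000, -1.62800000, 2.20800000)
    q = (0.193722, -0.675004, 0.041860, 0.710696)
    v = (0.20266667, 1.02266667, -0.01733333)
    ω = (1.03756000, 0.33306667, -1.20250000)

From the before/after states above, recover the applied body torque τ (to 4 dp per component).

Δω = ω₁−ω₀ = (0.03756000, 0.03306667, 0.09750000)
I·α + gyro = (0.0900, 0.0100, 0.1800)

τ = (0.0900, 0.0100, 0.1800)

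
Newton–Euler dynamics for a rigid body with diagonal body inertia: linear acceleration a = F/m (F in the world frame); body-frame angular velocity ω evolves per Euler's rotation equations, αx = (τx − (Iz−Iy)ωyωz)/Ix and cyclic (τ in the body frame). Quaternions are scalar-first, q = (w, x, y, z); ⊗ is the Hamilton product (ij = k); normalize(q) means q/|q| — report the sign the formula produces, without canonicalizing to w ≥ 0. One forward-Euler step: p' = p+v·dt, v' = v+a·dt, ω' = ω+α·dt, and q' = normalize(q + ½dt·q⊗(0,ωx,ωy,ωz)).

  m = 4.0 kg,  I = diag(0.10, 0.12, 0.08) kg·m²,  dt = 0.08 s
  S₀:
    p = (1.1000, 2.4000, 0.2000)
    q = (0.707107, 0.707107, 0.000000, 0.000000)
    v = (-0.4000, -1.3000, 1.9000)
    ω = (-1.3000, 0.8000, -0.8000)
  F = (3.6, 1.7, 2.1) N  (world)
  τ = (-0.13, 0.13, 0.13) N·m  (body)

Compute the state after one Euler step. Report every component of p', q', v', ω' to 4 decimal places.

p' = p + v·dt = (1.0680, 2.2960, 0.3520)
new velocity v' = (-0.3280, -1.2660, 1.9420)
gyro term ω×Iω = (0.0256, 0.0208, -0.0208)
α = I⁻¹(τ − ω×Iω) = (-1.5560, 0.9100, 1.8850)
ω' = ω + α·dt = (-1.4245, 0.8728, -0.6492)
Hamilton product q⊗(0,ω) = (0.9192391, -0.9192391, 1.1313712, 0.0000000)
q' = normalize(q + ½dt·q⊗(0,ω)) = (0.7421, 0.6688, 0.0451, 0.0000)

p' = (1.0680, 2.2960, 0.3520)
q' = (0.7421, 0.6688, 0.0451, 0.0000)
v' = (-0.3280, -1.2660, 1.9420)
ω' = (-1.4245, 0.8728, -0.6492)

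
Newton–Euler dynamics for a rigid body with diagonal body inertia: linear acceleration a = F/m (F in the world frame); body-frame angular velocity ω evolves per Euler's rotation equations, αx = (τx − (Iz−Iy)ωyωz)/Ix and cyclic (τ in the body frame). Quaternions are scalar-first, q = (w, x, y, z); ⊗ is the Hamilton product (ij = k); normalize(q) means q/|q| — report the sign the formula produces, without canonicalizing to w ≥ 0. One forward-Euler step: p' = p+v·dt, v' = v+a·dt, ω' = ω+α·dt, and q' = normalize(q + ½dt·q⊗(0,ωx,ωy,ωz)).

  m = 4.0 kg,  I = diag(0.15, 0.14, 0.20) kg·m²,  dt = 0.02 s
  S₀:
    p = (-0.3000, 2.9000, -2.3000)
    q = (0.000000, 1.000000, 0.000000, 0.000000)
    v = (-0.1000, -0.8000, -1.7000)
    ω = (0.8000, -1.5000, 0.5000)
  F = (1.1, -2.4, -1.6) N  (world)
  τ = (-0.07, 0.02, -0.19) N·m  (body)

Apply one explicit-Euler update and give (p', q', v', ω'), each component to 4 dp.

new position p' = (-0.3020, 2.8840, -2.3340)
v' = v + a·dt = (-0.0945, -0.8120, -1.7080)
(τ − ω×Iω)/I = (-0.1667, 0.2857, -1.0100)
new body rate ω' = (0.7967, -1.4943, 0.4798)
2q̇ = q⊗(0,ω) = (-0.8000000, 0.0000000, -0.5000000, -1.5000000)
updated quaternion q' = (-0.0080, 0.9998, -0.0050, -0.0150)

p' = (-0.3020, 2.8840, -2.3340)
q' = (-0.0080, 0.9998, -0.0050, -0.0150)
v' = (-0.0945, -0.8120, -1.7080)
ω' = (0.7967, -1.4943, 0.4798)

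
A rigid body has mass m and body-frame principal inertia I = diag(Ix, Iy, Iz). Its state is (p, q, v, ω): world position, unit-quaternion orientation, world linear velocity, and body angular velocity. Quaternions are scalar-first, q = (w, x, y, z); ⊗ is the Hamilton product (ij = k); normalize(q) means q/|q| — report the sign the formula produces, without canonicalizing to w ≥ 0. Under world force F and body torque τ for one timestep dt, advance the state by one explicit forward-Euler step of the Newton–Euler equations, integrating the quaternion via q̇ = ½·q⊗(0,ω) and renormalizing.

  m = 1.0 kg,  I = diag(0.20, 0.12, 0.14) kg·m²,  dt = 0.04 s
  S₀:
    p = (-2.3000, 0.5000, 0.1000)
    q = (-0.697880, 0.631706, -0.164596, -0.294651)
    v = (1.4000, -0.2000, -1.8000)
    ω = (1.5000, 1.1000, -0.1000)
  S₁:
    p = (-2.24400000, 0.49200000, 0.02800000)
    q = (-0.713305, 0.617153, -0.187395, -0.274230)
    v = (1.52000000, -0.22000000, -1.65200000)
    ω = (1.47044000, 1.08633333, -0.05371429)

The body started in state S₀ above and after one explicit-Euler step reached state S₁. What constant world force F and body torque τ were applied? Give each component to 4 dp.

velocity change Δv = (0.12000000, -0.02000000, 0.14800000)
F = m·Δv/dt = (3.0000, -0.5000, 3.7000)
ω₁ − ω₀ = (-0.02956000, -0.01366667, 0.04628571)
precession coupling = (-0.0022, -0.0090, -0.1320)
applied torque τ = (-0.1500, -0.0500, 0.0300)

F = (3.0000, -0.5000, 3.7000)
τ = (-0.1500, -0.0500, 0.0300)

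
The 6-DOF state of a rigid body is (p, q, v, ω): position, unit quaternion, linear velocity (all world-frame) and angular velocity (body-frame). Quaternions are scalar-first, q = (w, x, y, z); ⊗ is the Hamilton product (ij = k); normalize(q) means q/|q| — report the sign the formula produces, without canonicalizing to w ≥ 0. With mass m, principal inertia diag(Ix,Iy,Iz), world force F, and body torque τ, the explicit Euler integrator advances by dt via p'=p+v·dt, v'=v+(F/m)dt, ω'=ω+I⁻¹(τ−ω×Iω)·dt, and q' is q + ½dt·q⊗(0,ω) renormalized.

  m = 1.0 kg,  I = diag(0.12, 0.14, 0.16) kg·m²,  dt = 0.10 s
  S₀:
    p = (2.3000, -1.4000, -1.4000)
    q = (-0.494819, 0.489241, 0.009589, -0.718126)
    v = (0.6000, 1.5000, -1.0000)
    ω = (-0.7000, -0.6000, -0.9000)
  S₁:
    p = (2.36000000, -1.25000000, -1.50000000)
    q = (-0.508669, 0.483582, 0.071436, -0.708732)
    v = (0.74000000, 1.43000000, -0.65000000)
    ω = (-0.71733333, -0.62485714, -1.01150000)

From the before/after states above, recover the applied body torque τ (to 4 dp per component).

rate change Δω = (-0.01733333, -0.02485714, -0.11150000)
precession coupling = (0.0108, -0.0252, 0.0084)
τ = I·(Δω/dt) + ω₀×(Iω₀) = (-0.0100, -0.0600, -0.1700)

τ = (-0.0100, -0.0600, -0.1700)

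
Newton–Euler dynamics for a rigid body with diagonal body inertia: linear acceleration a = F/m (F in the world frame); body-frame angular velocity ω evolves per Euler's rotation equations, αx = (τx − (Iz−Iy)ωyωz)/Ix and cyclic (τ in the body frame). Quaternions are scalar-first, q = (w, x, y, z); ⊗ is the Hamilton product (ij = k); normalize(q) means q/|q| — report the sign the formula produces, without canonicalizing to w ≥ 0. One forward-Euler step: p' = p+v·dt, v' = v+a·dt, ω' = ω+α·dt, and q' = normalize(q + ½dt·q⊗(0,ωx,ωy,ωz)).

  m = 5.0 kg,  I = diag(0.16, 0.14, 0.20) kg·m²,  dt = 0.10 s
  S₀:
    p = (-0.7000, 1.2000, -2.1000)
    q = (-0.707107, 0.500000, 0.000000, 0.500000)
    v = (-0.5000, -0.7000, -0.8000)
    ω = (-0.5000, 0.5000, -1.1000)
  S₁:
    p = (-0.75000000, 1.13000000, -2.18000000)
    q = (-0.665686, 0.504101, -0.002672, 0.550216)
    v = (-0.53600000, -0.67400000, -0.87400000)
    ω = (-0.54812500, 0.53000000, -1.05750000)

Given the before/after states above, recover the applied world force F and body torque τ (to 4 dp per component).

ω₁ − ω₀ = (-0.04812500, 0.03000000, 0.04250000)
precession coupling = (-0.0330, -0.0220, 0.0050)
applied torque τ = (-0.1100, 0.0200, 0.0900)
v₁ − v₀ = (-0.03600000, 0.02600000, -0.07400000)
F = m·Δv/dt = (-1.8000, 1.3000, -3.7000)

F = (-1.8000, 1.3000, -3.7000)
τ = (-0.1100, 0.0200, 0.0900)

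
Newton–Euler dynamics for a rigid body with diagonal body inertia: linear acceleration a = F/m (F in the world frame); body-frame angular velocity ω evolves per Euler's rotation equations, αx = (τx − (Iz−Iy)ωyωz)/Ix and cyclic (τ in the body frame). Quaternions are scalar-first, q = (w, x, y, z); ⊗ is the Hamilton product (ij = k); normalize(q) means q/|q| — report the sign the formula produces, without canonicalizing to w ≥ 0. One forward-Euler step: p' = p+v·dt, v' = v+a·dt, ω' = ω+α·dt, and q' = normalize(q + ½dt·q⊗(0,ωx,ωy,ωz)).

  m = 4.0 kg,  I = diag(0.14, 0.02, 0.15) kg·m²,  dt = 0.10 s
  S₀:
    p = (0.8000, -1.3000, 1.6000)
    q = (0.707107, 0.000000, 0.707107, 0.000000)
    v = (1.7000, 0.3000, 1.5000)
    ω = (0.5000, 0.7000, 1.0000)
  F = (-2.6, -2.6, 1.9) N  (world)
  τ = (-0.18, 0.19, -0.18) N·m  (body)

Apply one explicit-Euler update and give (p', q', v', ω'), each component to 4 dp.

α = I⁻¹(τ − ω×Iω) = (-1.9357, 9.7500, -0.9200)
ω' = ω + α·dt = (0.3064, 1.6750, 0.9080)
q⊗(0,ω) = (-0.4949749, 1.0606605, 0.4949749, 0.3535535)
q + ½dt·q⊗(0,ω), renormalized = (0.6809, 0.0529, 0.7303, 0.0176)
a = F/m = (-0.6500, -0.6500, 0.4750)
p + v·dt = (0.9700, -1.2700, 1.7500)
v' = v + a·dt = (1.6350, 0.2350, 1.5475)

p' = (0.9700, -1.2700, 1.7500)
q' = (0.6809, 0.0529, 0.7303, 0.0176)
v' = (1.6350, 0.2350, 1.5475)
ω' = (0.3064, 1.6750, 0.9080)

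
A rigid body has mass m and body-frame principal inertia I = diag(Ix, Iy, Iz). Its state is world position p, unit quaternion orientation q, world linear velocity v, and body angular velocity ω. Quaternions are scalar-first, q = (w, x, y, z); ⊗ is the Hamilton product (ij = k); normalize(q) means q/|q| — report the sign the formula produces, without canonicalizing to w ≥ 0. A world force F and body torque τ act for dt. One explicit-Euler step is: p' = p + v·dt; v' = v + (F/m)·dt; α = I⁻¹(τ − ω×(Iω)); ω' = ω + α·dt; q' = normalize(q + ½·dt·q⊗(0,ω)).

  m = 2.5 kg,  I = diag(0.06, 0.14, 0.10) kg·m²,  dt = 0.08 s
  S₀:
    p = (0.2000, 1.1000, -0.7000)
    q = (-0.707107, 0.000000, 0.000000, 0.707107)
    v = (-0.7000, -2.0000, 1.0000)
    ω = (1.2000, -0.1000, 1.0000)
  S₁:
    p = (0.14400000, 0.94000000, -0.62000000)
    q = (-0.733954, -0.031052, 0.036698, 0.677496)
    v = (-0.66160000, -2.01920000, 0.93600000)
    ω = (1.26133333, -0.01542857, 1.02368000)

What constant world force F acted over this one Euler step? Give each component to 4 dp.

v₁ − v₀ = (0.03840000, -0.01920000, -0.06400000)
applied force F = (1.2000, -0.6000, -2.0000)

F = (1.2000, -0.6000, -2.0000)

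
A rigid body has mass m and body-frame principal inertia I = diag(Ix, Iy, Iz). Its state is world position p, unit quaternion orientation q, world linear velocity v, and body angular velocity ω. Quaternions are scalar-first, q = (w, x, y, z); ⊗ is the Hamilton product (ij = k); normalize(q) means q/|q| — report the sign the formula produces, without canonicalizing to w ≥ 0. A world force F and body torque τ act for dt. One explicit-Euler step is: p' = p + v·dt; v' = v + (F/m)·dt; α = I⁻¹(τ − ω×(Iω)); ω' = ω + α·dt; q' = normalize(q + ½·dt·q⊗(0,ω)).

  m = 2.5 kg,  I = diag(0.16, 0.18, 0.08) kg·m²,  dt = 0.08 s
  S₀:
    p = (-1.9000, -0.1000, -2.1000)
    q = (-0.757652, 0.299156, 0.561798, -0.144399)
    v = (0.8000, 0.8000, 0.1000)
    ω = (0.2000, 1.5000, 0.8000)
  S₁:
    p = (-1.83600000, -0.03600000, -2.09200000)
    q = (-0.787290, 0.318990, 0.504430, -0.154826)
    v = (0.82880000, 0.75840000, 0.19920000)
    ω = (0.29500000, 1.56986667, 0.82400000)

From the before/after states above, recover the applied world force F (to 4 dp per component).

F = (0.9000, -1.3000, 3.1000)

velocity change Δv = (0.02880000, -0.04160000, 0.09920000)
applied force F = (0.9000, -1.3000, 3.1000)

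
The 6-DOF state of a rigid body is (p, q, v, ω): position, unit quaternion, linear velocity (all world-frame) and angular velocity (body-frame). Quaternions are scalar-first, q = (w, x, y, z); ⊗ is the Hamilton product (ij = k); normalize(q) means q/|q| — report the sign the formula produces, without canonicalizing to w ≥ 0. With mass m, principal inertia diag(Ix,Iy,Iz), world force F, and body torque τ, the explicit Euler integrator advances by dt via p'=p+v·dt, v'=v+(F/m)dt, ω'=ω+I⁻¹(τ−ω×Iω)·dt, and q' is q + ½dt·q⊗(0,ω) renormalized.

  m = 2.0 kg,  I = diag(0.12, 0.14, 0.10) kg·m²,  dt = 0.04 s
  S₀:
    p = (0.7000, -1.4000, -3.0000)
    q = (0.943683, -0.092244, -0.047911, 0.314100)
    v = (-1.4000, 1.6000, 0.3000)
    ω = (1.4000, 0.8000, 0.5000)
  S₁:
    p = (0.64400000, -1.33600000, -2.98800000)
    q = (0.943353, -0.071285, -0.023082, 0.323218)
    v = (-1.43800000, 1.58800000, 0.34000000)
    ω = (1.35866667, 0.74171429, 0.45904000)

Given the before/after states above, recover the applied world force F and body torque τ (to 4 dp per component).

F = (-1.9000, -0.6000, 2.0000)
τ = (-0.1400, -0.1900, -0.0800)

ω₁ − ω₀ = (-0.04133333, -0.05828571, -0.04096000)
precession coupling = (-0.0160, 0.0140, 0.0224)
I·α + gyro = (-0.1400, -0.1900, -0.0800)
Δv = v₁−v₀ = (-0.03800000, -0.01200000, 0.04000000)
m·(v₁−v₀)/dt = (-1.9000, -0.6000, 2.0000)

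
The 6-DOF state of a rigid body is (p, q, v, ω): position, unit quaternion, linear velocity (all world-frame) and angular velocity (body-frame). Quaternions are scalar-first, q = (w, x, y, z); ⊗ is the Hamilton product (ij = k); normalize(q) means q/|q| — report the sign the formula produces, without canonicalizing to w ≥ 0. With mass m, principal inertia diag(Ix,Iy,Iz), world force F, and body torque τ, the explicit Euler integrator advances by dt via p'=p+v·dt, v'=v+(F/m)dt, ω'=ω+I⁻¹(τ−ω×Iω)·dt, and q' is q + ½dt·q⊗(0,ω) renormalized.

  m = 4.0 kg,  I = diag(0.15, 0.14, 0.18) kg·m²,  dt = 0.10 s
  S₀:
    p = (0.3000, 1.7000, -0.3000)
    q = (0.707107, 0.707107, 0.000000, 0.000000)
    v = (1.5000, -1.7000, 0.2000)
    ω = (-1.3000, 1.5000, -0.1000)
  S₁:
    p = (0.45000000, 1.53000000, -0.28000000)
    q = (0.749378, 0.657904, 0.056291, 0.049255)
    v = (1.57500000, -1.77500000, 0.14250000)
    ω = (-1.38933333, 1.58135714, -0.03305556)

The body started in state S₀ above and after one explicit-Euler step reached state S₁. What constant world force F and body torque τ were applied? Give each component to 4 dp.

F = (3.0000, -3.0000, -2.3000)
τ = (-0.1400, 0.1100, 0.1400)

velocity change Δv = (0.07500000, -0.07500000, -0.05750000)
m·(v₁−v₀)/dt = (3.0000, -3.0000, -2.3000)
Δω = ω₁−ω₀ = (-0.08933333, 0.08135714, 0.06694444)
I·α + gyro = (-0.1400, 0.1100, 0.1400)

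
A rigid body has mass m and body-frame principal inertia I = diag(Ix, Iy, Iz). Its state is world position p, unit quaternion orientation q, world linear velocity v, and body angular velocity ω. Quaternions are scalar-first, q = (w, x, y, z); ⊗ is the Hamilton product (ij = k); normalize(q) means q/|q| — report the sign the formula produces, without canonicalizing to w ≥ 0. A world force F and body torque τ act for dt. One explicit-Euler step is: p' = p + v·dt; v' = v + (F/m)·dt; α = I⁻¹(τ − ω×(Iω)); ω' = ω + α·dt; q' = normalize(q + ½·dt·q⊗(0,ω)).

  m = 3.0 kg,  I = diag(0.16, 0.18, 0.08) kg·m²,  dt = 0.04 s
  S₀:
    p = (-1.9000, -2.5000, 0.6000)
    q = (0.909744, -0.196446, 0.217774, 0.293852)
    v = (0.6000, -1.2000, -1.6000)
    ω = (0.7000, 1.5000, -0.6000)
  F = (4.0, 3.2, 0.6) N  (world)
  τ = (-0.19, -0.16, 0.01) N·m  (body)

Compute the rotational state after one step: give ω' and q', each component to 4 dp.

α = I⁻¹(τ − ω×Iω) = (-1.7500, -0.7022, -0.1375)
ω' = ω + α·dt = (0.6300, 1.4719, -0.6055)
2q̇ = q⊗(0,ω) = (-0.0128376, 0.0653784, 1.4524448, -0.9929572)
q' = normalize(q + ½dt·q⊗(0,ω)) = (0.9089, -0.1950, 0.2467, 0.2738)

ω' = (0.6300, 1.4719, -0.6055)
q' = (0.9089, -0.1950, 0.2467, 0.2738)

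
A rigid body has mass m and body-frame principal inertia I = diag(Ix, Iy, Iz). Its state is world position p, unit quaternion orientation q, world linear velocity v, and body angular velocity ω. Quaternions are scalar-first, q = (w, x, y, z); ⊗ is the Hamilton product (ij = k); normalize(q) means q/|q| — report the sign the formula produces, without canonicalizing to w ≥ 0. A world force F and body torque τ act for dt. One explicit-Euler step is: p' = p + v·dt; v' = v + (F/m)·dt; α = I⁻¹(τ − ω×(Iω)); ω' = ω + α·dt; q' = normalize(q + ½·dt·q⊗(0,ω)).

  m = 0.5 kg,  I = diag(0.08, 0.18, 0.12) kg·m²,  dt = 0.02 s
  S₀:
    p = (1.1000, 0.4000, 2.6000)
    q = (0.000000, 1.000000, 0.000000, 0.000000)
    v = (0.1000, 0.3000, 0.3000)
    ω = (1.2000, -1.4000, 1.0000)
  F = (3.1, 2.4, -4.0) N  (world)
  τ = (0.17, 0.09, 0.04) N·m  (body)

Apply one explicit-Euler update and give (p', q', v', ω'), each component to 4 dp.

ω×(Iω) gyroscopic = (0.0840, -0.0480, -0.1680)
angular accel α = (1.0750, 0.7667, 1.7333)
ω' = ω + α·dt = (1.2215, -1.3847, 1.0347)
Hamilton product q⊗(0,ω) = (-1.2000000, 0.0000000, -1.0000000, -1.4000000)
updated quaternion q' = (-0.0120, 0.9998, -0.0100, -0.0140)
linear accel F/m = (6.2000, 4.8000, -8.0000)
p + v·dt = (1.1020, 0.4060, 2.6060)
v + (F/m)dt = (0.2240, 0.3960, 0.1400)

p' = (1.1020, 0.4060, 2.6060)
q' = (-0.0120, 0.9998, -0.0100, -0.0140)
v' = (0.2240, 0.3960, 0.1400)
ω' = (1.2215, -1.3847, 1.0347)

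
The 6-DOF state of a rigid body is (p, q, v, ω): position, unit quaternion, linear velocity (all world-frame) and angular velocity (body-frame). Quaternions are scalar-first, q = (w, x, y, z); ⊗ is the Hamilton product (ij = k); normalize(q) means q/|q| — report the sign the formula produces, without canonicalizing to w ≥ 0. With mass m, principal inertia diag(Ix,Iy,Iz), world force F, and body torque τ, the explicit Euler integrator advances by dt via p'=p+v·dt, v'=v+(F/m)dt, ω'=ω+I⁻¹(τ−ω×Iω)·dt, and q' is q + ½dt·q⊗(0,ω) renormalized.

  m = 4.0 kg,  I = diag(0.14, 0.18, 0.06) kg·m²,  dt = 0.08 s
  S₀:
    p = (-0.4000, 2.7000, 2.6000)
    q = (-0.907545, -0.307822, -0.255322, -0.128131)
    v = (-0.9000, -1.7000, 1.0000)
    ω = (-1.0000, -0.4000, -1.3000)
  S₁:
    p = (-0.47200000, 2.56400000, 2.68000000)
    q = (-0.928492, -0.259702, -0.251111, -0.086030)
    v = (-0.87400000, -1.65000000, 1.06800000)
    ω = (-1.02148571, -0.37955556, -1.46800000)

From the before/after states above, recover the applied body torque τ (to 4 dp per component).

rate change Δω = (-0.02148571, 0.02044444, -0.16800000)
applied torque τ = (-0.1000, 0.1500, -0.1100)

τ = (-0.1000, 0.1500, -0.1100)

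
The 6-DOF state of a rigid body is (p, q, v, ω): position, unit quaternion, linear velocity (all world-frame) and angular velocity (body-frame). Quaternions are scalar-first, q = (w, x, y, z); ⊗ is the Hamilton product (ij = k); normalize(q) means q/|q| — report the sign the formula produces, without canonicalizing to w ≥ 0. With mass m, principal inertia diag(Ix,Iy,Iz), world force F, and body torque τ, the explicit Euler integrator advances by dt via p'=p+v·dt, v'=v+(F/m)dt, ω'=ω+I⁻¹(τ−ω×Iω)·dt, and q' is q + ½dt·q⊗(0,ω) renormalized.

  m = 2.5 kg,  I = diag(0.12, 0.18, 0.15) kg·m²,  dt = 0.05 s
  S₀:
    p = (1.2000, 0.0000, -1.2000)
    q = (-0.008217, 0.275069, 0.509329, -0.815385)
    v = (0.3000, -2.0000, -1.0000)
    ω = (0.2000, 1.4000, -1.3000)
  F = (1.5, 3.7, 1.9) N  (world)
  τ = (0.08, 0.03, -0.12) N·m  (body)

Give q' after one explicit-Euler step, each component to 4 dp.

Hamilton product q⊗(0,ω) = (-1.8280749, 0.4777679, 0.1830089, 0.2939129)
q + ½dt·q⊗(0,ω), renormalized = (-0.0539, 0.2867, 0.5133, -0.8071)

q' = (-0.0539, 0.2867, 0.5133, -0.8071)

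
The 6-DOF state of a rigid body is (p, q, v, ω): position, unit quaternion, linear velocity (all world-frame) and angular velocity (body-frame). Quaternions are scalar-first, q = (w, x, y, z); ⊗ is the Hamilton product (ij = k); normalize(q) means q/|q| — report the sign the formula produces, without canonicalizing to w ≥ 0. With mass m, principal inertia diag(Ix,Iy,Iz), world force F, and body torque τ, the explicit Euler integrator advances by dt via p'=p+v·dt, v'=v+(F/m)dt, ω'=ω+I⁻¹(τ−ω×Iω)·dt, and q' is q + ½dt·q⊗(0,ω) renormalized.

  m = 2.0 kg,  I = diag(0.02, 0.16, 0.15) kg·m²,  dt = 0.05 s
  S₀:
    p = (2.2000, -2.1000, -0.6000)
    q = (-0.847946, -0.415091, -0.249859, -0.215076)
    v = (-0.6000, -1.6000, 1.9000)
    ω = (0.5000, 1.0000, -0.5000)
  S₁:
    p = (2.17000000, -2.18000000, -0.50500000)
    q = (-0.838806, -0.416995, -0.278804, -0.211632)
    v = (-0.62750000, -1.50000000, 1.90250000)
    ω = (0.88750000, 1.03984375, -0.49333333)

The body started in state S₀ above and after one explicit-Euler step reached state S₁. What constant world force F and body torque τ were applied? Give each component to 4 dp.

Δω = ω₁−ω₀ = (0.38750000, 0.03984375, 0.00666667)
precession coupling = (0.0050, 0.0325, 0.0700)
I·α + gyro = (0.1600, 0.1600, 0.0900)
velocity change Δv = (-0.02750000, 0.10000000, 0.00250000)
applied force F = (-1.1000, 4.0000, 0.1000)

F = (-1.1000, 4.0000, 0.1000)
τ = (0.1600, 0.1600, 0.0900)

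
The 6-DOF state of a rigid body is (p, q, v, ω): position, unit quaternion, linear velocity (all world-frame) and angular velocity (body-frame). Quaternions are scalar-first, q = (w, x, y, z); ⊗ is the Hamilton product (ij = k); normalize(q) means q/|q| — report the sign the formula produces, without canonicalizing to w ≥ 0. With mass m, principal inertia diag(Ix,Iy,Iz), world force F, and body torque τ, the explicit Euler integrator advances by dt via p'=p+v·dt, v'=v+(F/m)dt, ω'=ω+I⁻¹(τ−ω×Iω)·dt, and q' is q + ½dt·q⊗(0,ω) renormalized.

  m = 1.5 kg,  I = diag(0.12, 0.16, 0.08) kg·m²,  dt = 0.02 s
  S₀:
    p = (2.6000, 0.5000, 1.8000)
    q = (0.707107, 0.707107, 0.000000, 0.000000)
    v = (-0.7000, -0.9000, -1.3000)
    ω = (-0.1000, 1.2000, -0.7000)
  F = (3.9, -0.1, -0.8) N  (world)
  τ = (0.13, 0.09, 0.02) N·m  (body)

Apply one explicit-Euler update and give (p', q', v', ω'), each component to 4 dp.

p + v·dt = (2.5860, 0.4820, 1.7740)
v + (F/m)dt = (-0.6480, -0.9013, -1.3107)
α = I⁻¹(τ − ω×Iω) = (0.5233, 0.5450, 0.3100)
new body rate ω' = (-0.0895, 1.2109, -0.6938)
Hamilton product q⊗(0,ω) = (0.0707107, -0.0707107, 1.3435033, 0.3535535)
q' = normalize(q + ½dt·q⊗(0,ω)) = (0.7077, 0.7063, 0.0134, 0.0035)

p' = (2.5860, 0.4820, 1.7740)
q' = (0.7077, 0.7063, 0.0134, 0.0035)
v' = (-0.6480, -0.9013, -1.3107)
ω' = (-0.0895, 1.2109, -0.6938)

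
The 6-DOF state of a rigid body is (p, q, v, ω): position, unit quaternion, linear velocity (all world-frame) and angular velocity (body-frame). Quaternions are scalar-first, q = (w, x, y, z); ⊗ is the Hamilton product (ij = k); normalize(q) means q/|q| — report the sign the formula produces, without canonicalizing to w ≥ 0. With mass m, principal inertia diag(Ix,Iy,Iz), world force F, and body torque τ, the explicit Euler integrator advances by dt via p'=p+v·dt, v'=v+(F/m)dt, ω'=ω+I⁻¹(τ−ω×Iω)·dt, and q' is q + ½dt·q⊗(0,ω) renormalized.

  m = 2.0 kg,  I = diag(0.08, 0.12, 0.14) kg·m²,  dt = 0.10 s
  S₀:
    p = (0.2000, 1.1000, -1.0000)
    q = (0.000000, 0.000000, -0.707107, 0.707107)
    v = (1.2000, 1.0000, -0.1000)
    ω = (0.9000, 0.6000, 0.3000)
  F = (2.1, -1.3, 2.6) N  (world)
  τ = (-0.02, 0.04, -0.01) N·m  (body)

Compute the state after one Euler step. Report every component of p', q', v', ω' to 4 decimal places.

p' = (0.3200, 1.2000, -1.0100)
q' = (0.0106, -0.0318, -0.6742, 0.7378)
v' = (1.3050, 0.9350, 0.0300)
ω' = (0.8705, 0.6468, 0.2774)

a = (1.0500, -0.6500, 1.3000)
p + v·dt = (0.3200, 1.2000, -1.0100)
new velocity v' = (1.3050, 0.9350, 0.0300)
gyro term ω×Iω = (0.0036, -0.0162, 0.0216)
(τ − ω×Iω)/I = (-0.2950, 0.4683, -0.2257)
new body rate ω' = (0.8705, 0.6468, 0.2774)
Hamilton product q⊗(0,ω) = (0.2121321, -0.6363963, 0.6363963, 0.6363963)
q' = normalize(q + ½dt·q⊗(0,ω)) = (0.0106, -0.0318, -0.6742, 0.7378)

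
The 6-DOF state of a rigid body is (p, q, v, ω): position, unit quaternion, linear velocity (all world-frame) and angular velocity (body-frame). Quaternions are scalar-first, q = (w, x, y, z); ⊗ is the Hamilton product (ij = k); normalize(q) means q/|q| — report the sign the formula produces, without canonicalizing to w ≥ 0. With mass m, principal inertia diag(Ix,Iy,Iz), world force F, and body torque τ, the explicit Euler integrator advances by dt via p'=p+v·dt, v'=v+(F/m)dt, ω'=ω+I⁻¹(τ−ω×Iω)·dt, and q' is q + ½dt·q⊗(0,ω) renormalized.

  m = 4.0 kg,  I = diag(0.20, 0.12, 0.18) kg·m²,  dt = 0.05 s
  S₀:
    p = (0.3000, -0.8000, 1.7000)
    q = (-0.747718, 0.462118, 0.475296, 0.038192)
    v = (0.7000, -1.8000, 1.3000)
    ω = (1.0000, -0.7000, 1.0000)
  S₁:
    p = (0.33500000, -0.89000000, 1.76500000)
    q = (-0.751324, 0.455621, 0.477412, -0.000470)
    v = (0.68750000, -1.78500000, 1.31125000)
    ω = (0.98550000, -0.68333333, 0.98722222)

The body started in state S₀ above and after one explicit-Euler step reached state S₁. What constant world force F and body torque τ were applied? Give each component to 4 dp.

F = (-1.0000, 1.2000, 0.9000)
τ = (-0.1000, 0.0600, 0.0100)

Δv = v₁−v₀ = (-0.01250000, 0.01500000, 0.01125000)
applied force F = (-1.0000, 1.2000, 0.9000)
ω₁ − ω₀ = (-0.01450000, 0.01666667, -0.01277778)
gyro term ω₀×Iω₀ = (-0.0420, 0.0200, 0.0560)
applied torque τ = (-0.1000, 0.0600, 0.0100)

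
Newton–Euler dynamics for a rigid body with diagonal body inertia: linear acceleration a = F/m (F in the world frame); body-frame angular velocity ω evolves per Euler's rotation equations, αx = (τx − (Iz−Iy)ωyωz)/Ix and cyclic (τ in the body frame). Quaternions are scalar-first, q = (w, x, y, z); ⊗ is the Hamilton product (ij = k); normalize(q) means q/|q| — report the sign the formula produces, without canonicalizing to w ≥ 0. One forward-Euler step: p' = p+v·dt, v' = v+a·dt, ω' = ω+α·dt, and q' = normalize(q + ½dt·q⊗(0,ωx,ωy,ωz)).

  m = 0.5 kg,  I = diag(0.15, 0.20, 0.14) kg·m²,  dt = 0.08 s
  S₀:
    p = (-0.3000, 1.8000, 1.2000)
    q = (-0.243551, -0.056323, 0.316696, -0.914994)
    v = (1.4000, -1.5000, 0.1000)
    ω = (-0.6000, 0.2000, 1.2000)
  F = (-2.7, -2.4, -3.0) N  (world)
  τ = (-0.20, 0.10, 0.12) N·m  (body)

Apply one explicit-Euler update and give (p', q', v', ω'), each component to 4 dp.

p' = (-0.1880, 1.6800, 1.2080)
q' = (-0.2032, -0.0279, 0.3389, -0.9182)
v' = (0.9680, -1.8840, -0.3800)
ω' = (-0.6990, 0.2429, 1.2720)

(τ − ω×Iω)/I = (-1.2373, 0.5360, 0.9000)
ω' = ω + α·dt = (-0.6990, 0.2429, 1.2720)
q⊗(0,ω) = (1.0008598, 0.7091646, 0.5678738, -0.1135082)
q + ½dt·q⊗(0,ω), renormalized = (-0.2032, -0.0279, 0.3389, -0.9182)
p + v·dt = (-0.1880, 1.6800, 1.2080)
new velocity v' = (0.9680, -1.8840, -0.3800)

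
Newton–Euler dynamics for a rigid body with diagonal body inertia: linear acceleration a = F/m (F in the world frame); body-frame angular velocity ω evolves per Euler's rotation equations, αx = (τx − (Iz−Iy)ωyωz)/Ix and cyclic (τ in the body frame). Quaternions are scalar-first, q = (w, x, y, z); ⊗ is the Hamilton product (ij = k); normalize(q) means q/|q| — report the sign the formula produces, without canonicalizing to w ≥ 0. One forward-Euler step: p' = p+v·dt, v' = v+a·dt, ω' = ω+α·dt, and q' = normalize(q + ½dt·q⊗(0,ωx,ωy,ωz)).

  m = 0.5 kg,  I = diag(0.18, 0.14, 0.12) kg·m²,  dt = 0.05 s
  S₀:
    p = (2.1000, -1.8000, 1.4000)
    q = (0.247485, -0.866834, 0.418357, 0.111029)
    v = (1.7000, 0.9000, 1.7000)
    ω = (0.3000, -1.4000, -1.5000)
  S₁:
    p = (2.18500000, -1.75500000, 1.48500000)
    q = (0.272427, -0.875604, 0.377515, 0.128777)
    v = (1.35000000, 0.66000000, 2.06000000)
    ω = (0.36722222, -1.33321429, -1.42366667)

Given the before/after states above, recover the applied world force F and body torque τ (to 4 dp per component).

F = (-3.5000, -2.4000, 3.6000)
τ = (0.2000, 0.1600, 0.2000)

velocity change Δv = (-0.35000000, -0.24000000, 0.36000000)
applied force F = (-3.5000, -2.4000, 3.6000)
rate change Δω = (0.06722222, 0.06678571, 0.07633333)
I·α + gyro = (0.2000, 0.1600, 0.2000)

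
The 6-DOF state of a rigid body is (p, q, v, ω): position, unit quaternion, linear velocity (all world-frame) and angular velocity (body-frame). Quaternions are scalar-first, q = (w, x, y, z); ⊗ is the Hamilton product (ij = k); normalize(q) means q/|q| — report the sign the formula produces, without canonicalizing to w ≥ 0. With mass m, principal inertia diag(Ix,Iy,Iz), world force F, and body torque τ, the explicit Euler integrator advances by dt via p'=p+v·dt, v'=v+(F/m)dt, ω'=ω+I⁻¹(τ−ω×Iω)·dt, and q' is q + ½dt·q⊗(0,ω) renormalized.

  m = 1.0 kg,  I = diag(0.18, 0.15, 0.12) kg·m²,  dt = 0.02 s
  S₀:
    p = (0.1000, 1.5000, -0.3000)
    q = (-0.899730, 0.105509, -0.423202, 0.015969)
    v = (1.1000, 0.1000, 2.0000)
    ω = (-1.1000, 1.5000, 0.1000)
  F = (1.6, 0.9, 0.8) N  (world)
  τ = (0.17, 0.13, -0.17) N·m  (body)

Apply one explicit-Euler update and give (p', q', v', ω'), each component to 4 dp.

a = (1.6000, 0.9000, 0.8000)
p' = p + v·dt = (0.1220, 1.5020, -0.2600)
v' = v + a·dt = (1.1320, 0.1180, 2.0160)
α = I⁻¹(τ − ω×Iω) = (0.9694, 0.9107, -1.8292)
ω' = ω + α·dt = (-1.0806, 1.5182, 0.0634)
q⊗(0,ω) = (0.7492660, 0.9234293, -1.3777118, -0.3972317)
updated quaternion q' = (-0.8921, 0.1147, -0.4369, 0.0120)

p' = (0.1220, 1.5020, -0.2600)
q' = (-0.8921, 0.1147, -0.4369, 0.0120)
v' = (1.1320, 0.1180, 2.0160)
ω' = (-1.0806, 1.5182, 0.0634)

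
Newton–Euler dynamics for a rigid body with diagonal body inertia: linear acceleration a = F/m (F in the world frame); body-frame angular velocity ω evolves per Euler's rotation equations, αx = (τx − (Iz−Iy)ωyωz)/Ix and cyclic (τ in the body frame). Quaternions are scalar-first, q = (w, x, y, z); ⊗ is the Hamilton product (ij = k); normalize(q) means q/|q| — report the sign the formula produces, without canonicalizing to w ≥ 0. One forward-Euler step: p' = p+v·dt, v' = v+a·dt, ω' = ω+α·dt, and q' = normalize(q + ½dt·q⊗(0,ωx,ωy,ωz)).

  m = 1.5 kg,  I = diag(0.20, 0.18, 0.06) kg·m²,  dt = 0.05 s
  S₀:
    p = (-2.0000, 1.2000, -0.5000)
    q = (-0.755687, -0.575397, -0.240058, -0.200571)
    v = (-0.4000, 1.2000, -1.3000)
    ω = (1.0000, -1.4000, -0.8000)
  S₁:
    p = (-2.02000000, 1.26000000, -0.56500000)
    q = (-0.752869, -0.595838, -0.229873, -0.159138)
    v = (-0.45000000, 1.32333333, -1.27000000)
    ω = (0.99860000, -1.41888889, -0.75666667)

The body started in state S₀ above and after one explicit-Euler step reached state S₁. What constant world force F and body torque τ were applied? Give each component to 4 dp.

Δω = ω₁−ω₀ = (-0.00140000, -0.01888889, 0.04333333)
precession coupling = (-0.1344, -0.1120, 0.0280)
applied torque τ = (-0.1400, -0.1800, 0.0800)
Δv = v₁−v₀ = (-0.05000000, 0.12333333, 0.03000000)
F = m·Δv/dt = (-1.5000, 3.7000, 0.9000)

F = (-1.5000, 3.7000, 0.9000)
τ = (-0.1400, -0.1800, 0.0800)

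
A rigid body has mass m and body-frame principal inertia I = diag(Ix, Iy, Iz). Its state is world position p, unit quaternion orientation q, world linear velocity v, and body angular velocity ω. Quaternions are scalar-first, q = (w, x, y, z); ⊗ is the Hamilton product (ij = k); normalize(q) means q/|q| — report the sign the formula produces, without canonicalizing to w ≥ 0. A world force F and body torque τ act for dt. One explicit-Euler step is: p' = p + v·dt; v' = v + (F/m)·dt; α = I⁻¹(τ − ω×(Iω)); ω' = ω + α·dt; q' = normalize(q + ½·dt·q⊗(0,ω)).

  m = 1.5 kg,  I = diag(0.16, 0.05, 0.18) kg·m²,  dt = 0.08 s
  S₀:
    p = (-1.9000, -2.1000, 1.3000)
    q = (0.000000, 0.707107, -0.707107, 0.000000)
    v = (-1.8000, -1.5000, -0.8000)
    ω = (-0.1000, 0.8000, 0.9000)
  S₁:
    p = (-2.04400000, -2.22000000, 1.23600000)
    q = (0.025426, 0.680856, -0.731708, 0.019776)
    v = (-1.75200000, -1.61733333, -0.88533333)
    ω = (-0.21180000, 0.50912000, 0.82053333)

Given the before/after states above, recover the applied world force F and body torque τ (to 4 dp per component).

F = (0.9000, -2.2000, -1.6000)
τ = (-0.1300, -0.1800, -0.1700)

Δω = ω₁−ω₀ = (-0.11180000, -0.29088000, -0.07946667)
I·α + gyro = (-0.1300, -0.1800, -0.1700)
Δv = v₁−v₀ = (0.04800000, -0.11733333, -0.08533333)
F = m·Δv/dt = (0.9000, -2.2000, -1.6000)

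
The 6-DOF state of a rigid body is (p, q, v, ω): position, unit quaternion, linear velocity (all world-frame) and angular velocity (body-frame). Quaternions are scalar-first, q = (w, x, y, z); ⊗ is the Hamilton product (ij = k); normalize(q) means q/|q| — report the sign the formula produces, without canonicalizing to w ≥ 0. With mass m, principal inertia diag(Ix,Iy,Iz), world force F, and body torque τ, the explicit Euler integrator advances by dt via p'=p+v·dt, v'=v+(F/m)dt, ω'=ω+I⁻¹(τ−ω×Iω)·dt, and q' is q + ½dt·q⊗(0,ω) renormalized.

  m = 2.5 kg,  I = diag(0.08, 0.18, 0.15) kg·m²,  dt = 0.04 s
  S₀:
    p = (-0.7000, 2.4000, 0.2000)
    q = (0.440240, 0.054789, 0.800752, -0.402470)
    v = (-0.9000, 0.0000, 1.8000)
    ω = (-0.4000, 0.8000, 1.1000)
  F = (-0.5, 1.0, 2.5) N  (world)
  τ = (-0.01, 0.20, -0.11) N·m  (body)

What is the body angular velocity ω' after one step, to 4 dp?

ω' = (-0.3918, 0.8376, 1.0792)

ω×(Iω) gyroscopic = (-0.0264, 0.0308, -0.0320)
(τ − ω×Iω)/I = (0.2050, 0.9400, -0.5200)
new body rate ω' = (-0.3918, 0.8376, 1.0792)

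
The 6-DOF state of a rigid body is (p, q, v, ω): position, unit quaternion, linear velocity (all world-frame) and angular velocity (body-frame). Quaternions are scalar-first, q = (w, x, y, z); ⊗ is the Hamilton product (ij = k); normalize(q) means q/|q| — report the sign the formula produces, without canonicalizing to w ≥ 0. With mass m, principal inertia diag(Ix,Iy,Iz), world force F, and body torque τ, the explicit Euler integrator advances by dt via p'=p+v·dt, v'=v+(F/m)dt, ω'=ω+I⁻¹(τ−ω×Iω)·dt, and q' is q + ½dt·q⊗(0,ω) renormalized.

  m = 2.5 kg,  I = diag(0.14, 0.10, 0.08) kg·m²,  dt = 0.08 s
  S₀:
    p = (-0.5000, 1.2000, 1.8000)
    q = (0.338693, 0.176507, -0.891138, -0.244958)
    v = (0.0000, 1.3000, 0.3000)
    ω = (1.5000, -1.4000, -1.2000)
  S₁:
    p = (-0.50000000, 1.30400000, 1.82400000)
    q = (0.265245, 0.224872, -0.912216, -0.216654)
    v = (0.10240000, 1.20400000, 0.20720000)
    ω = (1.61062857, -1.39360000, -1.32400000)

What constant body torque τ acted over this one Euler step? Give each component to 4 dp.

τ = (0.1600, -0.1000, -0.0400)

rate change Δω = (0.11062857, 0.00640000, -0.12400000)
I·α + gyro = (0.1600, -0.1000, -0.0400)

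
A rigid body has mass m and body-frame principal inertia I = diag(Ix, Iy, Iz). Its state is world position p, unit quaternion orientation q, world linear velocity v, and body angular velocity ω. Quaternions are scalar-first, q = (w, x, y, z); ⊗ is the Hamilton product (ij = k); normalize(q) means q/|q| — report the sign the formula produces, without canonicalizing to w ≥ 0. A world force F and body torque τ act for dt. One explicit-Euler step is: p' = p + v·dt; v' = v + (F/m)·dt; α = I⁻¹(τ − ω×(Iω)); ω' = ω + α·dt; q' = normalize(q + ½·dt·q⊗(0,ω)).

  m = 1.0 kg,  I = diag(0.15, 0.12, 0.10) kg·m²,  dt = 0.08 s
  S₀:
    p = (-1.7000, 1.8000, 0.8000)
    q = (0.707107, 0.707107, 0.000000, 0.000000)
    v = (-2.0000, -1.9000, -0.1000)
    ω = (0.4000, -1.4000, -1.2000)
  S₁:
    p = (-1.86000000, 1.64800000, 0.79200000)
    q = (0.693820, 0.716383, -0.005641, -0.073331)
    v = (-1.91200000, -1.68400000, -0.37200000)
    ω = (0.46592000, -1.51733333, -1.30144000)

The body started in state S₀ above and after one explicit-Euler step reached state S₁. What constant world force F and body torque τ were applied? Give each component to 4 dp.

rate change Δω = (0.06592000, -0.11733333, -0.10144000)
τ = I·(Δω/dt) + ω₀×(Iω₀) = (0.0900, -0.2000, -0.1100)
v₁ − v₀ = (0.08800000, 0.21600000, -0.27200000)
F = m·Δv/dt = (1.1000, 2.7000, -3.4000)

F = (1.1000, 2.7000, -3.4000)
τ = (0.0900, -0.2000, -0.1100)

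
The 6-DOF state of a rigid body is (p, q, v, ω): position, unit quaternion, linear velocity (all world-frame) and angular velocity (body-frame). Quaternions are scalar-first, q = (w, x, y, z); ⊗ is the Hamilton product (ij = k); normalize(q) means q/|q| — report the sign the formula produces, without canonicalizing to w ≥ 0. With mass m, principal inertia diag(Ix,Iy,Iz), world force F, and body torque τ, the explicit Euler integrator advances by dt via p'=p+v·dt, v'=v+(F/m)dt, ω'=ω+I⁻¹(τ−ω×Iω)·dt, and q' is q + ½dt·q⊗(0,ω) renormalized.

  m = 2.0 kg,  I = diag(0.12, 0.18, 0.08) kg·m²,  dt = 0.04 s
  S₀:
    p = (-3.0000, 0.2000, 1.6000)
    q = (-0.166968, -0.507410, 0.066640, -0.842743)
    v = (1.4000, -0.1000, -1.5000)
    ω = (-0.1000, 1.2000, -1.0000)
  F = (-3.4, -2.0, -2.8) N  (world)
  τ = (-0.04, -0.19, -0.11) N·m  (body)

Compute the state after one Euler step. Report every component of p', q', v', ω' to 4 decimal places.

gyro term ω×Iω = (0.1200, 0.0040, -0.0072)
α = I⁻¹(τ − ω×Iω) = (-1.3333, -1.0778, -1.2850)
new body rate ω' = (-0.1533, 1.1569, -1.0514)
q⊗(0,ω) = (-0.9734520, 0.9613484, -0.6234973, -0.4352600)
updated quaternion q' = (-0.1863, -0.4879, 0.0541, -0.8510)
new position p' = (-2.9440, 0.1960, 1.5400)
new velocity v' = (1.3320, -0.1400, -1.5560)

p' = (-2.9440, 0.1960, 1.5400)
q' = (-0.1863, -0.4879, 0.0541, -0.8510)
v' = (1.3320, -0.1400, -1.5560)
ω' = (-0.1533, 1.1569, -1.0514)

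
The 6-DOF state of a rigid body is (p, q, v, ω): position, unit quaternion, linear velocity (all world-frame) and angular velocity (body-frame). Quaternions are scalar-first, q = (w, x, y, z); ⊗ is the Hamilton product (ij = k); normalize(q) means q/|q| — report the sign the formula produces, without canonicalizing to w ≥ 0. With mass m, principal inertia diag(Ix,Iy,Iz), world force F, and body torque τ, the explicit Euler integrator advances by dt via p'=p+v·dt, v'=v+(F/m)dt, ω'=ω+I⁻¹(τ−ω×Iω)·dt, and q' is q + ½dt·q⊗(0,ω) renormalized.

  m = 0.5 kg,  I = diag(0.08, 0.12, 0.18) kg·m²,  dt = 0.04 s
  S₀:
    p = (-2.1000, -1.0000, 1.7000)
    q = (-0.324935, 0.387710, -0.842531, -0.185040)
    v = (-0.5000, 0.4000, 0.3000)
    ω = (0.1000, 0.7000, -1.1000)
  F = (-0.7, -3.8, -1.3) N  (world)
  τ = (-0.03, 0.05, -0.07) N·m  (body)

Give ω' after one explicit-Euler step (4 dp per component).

α = I⁻¹(τ − ω×Iω) = (0.2025, 0.3250, -0.4044)
ω' = ω + α·dt = (0.1081, 0.7130, -1.1162)

ω' = (0.1081, 0.7130, -1.1162)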